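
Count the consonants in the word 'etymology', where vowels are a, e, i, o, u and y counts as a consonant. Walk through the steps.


Consonants in 'etymology': t, y, m, l, g, y = 6 consonants.

6


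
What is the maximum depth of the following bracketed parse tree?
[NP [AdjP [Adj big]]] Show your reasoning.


Count bracket nesting levels:
'[' at pos 0: depth = 1
'[' at pos 4: depth = 2
'[' at pos 10: depth = 3
Maximum depth reached: 3

3


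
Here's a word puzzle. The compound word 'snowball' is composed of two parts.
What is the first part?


Split 'snowball' into 'snow' + 'ball'. The first part is 'snow'.

snow


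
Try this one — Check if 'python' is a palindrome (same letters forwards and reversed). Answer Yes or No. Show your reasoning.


Forward: 'python'
Reversed: 'nohtyp'
They differ.

No


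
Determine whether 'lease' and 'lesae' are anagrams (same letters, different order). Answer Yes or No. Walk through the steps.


Sorted letters of 'lease': 'aeels'
Sorted letters of 'lesae': 'aeels'
They match.

Yes


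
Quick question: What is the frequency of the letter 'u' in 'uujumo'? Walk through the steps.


Letter 'u' in 'uujumo': found at position(s) 1, 2, 4 = 3 occurrence(s).

3


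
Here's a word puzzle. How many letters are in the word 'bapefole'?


Spell out 'bapefole' and number each letter: b(1), a(2), p(3), e(4), f(5), o(6), l(7), e(8). Total: 8 letters.

8


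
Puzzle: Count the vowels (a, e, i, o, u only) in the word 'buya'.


Vowels in 'buya': u, a = 2 vowels.

2


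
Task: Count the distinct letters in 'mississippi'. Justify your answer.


Unique letters in 'mississippi': {i, m, p, s} = 4 distinct letters.

4


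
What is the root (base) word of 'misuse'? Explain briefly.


Remove prefix 'mis' from 'misuse' to get root 'use'.

use


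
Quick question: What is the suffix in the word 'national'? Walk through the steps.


The word 'national' = 'nation' (root) + '-al' (suffix). The suffix is '-al'.

al


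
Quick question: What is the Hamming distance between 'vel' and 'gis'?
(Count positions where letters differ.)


Alignment:
Position 1: 'v' vs 'g' = DIFFER
Position 2: 'e' vs 'i' = DIFFER
Position 3: 'l' vs 's' = DIFFER
Total differences: 3

3


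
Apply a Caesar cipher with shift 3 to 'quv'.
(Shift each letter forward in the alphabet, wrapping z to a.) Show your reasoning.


Shift each letter by 3: q -> t, u -> x, v -> y. Result: 'txy'.

txy


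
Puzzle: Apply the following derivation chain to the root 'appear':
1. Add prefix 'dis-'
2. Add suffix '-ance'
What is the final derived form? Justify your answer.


Step 1: Add prefix 'dis-' to 'appear' = 'disappear'
Step 2: Add suffix '-ance' to 'disappear' = 'disappearance'

disappearance


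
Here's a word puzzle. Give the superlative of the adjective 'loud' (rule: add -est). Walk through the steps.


Apply superlative formation (add -est): 'loud' -> 'loudest'.

loudest


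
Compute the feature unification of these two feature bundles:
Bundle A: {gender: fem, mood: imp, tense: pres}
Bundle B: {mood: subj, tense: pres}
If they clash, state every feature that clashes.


Compare features:
gender: A=fem vs B=_ -> unified: fem
mood: A=imp vs B=subj -> CLASH
tense: A=pres vs B=pres -> unified: pres
Clash detected on feature 'mood' (imp vs subj); unification fails.

CLASH on 'mood' (imp vs subj)


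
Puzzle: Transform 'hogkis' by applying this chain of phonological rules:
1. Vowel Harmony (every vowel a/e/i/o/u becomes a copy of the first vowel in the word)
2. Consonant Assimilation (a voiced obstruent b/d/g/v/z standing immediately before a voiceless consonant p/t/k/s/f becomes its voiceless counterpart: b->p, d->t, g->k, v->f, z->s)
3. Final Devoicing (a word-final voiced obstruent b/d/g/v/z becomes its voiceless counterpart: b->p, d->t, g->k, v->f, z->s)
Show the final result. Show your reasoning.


Starting form: 'hogkis'
Rule 1: Vowel Harmony: all vowels become 'o' (matching first vowel). 'hogkis' -> 'hogkos'
Rule 2: Consonant Assimilation: voiced obstruent before voiceless consonant becomes voiceless ('gk' -> 'kk'). 'hogkos' -> 'hokkos'
Rule 3: Final Devoicing: final consonant 's' is not one of the voiced obstruents b/d/g/v/z. No change.
Final form: 'hokkos'

hokkos


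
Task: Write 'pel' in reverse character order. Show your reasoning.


Reverse 'pel' character by character: 'lep'.

lep


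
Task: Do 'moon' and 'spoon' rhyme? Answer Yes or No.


Rime (stressed vowel + following sounds) of 'moon': -oon = /uːn/
Rime of 'spoon': -oon = /uːn/
/uːn/ and /uːn/ are the same ending sound, so the words rhyme.

Yes


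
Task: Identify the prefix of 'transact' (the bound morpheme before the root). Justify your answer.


The word 'transact' = 'trans' (prefix) + 'act' (root). The prefix is 'trans'.

trans


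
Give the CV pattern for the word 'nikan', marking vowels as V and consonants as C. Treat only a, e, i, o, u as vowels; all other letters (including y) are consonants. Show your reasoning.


Letter mapping: n = C, i = V, k = C, a = V, n = C.

CVCVC


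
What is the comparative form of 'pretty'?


Apply comparative formation (consonant + y: change y to i, add -er): 'pretty' -> 'prettier'.

prettier


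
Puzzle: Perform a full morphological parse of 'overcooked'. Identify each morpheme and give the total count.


Step 1: Identify prefix: 'over' (meaning: excessively)
Step 2: Identify root: 'cook'
Step 3: Identify suffix(es): 'ed'
Decomposition: over- (prefix: excessively) + cook (root) + -ed (suffix: past)
Total morphemes: 3

3 morphemes (over- (prefix: excessively) + cook (root) + -ed (suffix: past))


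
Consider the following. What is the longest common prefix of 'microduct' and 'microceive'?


Compare from the start: 5 characters match: 'micro'. Mismatch at position 6: 'd' vs 'c'.

micro


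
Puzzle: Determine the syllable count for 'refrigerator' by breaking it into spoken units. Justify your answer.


Break 'refrigerator' into syllables: re-frig-er-a-tor -> re | frig | er | a | tor = 5 syllables

5 syllables


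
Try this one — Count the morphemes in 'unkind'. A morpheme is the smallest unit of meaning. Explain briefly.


Decomposition: un- (prefix) + kind (root) = 2 morpheme(s)

2 morphemes


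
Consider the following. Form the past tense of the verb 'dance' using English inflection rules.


Apply rule: Add -d (word ends in -e). 'dance' becomes 'danced'.

danced


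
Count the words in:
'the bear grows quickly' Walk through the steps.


Split into words: the | bear | grows | quickly = 4 words.

4


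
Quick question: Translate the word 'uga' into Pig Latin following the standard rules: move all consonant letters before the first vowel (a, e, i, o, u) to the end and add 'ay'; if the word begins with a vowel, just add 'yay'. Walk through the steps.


'uga' starts with a vowel, so add 'yay': 'ugayay'.

ugayay


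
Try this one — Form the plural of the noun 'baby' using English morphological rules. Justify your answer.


Apply rule: Change -y to -ies (consonant + y). 'baby' becomes 'babies'.

babies


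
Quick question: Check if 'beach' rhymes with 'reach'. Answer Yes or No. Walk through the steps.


Rime (stressed vowel + following sounds) of 'beach': -each = /iːtʃ/
Rime of 'reach': -each = /iːtʃ/
/iːtʃ/ and /iːtʃ/ are the same ending sound, so the words rhyme.

Yes


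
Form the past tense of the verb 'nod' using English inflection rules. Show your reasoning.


Apply rule: Double final consonant and add -ed. 'nod' becomes 'nodded'.

nodded


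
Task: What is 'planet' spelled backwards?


Reverse 'planet' character by character: 'tenalp'.

tenalp


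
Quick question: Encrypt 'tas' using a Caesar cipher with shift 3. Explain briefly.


Shift each letter by 3: t -> w, a -> d, s -> v. Result: 'wdv'.

wdv


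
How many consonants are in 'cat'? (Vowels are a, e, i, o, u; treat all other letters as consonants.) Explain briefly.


Consonants in 'cat': c, t = 2 consonants.

2


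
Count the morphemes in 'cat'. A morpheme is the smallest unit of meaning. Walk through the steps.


Decomposition: cat (free morpheme) = 1 morpheme(s)

1 morphemes


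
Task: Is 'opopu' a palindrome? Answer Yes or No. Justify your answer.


Forward: 'opopu'
Reversed: 'upopo'
They differ.

No


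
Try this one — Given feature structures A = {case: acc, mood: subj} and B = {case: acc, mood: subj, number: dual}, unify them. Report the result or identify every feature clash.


Compare features:
case: A=acc vs B=acc -> unified: acc
mood: A=subj vs B=subj -> unified: subj
number: A=_ vs B=dual -> unified: dual
No clashes found.

Unified: {case: acc, mood: subj, number: dual}


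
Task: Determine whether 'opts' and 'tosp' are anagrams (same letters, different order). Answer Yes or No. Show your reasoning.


Sorted letters of 'opts': 'opst'
Sorted letters of 'tosp': 'opst'
They match.

Yes


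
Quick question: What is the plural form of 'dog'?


Apply rule: Add -s. 'dog' becomes 'dogs'.

dogs


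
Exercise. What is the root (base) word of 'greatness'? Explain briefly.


Remove suffix '-ness' from 'greatness' to get root 'great'.

great


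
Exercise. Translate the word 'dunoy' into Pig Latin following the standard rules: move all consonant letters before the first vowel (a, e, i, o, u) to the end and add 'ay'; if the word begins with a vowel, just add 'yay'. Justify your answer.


'dunoy': move consonant cluster 'd' to end and add 'ay': 'unoyday'.

unoyday


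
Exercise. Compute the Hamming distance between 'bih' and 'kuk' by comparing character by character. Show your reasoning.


Alignment:
Position 1: 'b' vs 'k' = DIFFER
Position 2: 'i' vs 'u' = DIFFER
Position 3: 'h' vs 'k' = DIFFER
Total differences: 3

3


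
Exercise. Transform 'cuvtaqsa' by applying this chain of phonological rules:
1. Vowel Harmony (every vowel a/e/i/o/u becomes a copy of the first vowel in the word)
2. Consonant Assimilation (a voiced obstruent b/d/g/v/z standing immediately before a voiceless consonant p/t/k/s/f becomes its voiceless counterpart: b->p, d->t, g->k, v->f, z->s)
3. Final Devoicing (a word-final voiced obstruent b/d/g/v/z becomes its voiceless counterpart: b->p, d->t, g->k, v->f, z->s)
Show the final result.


Starting form: 'cuvtaqsa'
Rule 1: Vowel Harmony: all vowels become 'u' (matching first vowel). 'cuvtaqsa' -> 'cuvtuqsu'
Rule 2: Consonant Assimilation: voiced obstruent before voiceless consonant becomes voiceless ('vt' -> 'ft'). 'cuvtuqsu' -> 'cuftuqsu'
Rule 3: Final Devoicing: the word ends in the vowel 'u', not a consonant. No change.
Final form: 'cuftuqsu'

cuftuqsu


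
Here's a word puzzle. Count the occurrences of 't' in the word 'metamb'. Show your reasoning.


Letter 't' in 'metamb': found at position(s) 3 = 1 occurrence(s).

1


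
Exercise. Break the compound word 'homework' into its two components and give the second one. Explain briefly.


Split 'homework' into 'home' + 'work'. The second part is 'work'.

work


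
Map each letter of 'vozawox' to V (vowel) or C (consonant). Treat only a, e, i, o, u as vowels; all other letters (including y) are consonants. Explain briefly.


Letter mapping: v = C, o = V, z = C, a = V, w = C, o = V, x = C.

CVCVCVC


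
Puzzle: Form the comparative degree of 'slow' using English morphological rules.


Apply comparative formation (add -er): 'slow' -> 'slower'.

slower


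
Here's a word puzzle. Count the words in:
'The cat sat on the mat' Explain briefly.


Split into words: The | cat | sat | on | the | mat = 6 words.

6


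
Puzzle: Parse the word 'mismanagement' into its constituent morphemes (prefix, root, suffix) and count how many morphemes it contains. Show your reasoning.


Step 1: Identify prefix: 'mis' (meaning: wrongly)
Step 2: Identify root: 'manage'
Step 3: Identify suffix(es): 'ment'
Decomposition: mis- (prefix: wrongly) + manage (root) + -ment (suffix: action/result)
Total morphemes: 3

3 morphemes (mis- (prefix: wrongly) + manage (root) + -ment (suffix: action/result))


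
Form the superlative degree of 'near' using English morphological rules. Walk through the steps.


Apply superlative formation (add -est): 'near' -> 'nearest'.

nearest


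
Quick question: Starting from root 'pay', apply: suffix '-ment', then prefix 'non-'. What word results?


Step 1: Add suffix '-ment' to 'pay' = 'payment'
Step 2: Add prefix 'non-' to 'payment' = 'nonpayment'

nonpayment


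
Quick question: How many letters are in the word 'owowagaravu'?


Spell out 'owowagaravu' and number each letter: o(1), w(2), o(3), w(4), a(5), g(6), a(7), r(8), a(9), v(10), u(11). Total: 11 letters.

11


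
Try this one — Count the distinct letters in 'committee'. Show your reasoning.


Unique letters in 'committee': {c, e, i, m, o, t} = 6 distinct letters.

6


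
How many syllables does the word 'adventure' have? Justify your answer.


Break 'adventure' into syllables: ad-ven-ture -> ad | ven | ture = 3 syllables

3 syllables


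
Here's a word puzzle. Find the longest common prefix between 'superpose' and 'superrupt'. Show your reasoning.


Compare from the start: 5 characters match: 'super'. Mismatch at position 6: 'p' vs 'r'.

super


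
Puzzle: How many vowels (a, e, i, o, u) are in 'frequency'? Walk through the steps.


Vowels in 'frequency': e, u, e = 3 vowels.

3


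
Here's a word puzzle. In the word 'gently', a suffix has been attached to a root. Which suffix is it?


The word 'gently' = 'gentle' (root) + '-ly' (suffix). The suffix is '-ly'.

ly


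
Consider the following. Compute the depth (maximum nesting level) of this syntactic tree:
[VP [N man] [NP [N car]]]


Count bracket nesting levels:
'[' at pos 0: depth = 1
'[' at pos 4: depth = 2
'[' at pos 12: depth = 2
'[' at pos 16: depth = 3
Maximum depth reached: 3

3


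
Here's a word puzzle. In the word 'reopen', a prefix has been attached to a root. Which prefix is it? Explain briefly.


The word 'reopen' = 're' (prefix) + 'open' (root). The prefix is 're'.

re


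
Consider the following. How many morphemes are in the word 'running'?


Decomposition: run (root) + -ing (suffix) = 2 morpheme(s)

2 morphemes


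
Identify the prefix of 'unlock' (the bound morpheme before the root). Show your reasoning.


The word 'unlock' = 'un' (prefix) + 'lock' (root). The prefix is 'un'.

un


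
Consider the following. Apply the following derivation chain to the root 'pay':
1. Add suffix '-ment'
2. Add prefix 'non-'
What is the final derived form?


Step 1: Add suffix '-ment' to 'pay' = 'payment'
Step 2: Add prefix 'non-' to 'payment' = 'nonpayment'

nonpayment


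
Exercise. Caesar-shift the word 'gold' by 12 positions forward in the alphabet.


Shift each letter by 12: g -> s, o -> a, l -> x, d -> p. Result: 'saxp'.

saxp


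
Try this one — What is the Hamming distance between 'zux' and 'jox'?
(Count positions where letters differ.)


Alignment:
Position 1: 'z' vs 'j' = DIFFER
Position 2: 'u' vs 'o' = DIFFER
Position 3: 'x' vs 'x' = match
Total differences: 2

2


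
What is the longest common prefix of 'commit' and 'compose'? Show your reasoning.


Compare from the start: 3 characters match: 'com'. Mismatch at position 4: 'm' vs 'p'.

com


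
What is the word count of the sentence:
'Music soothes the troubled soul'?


Split into words: Music | soothes | the | troubled | soul = 5 words.

5


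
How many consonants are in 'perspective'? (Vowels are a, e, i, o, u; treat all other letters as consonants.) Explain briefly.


Consonants in 'perspective': p, r, s, p, c, t, v = 7 consonants.

7


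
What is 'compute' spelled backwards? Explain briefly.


Reverse 'compute' character by character: 'etupmoc'.

etupmoc


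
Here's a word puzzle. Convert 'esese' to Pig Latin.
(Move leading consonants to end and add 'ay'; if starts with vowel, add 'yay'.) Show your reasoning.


'esese' starts with a vowel, so add 'yay': 'eseseyay'.

eseseyay


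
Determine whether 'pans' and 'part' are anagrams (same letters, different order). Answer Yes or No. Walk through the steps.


Sorted letters of 'pans': 'anps'
Sorted letters of 'part': 'aprt'
They do not match.

No


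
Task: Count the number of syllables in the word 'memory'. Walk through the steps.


Break 'memory' into syllables: mem-o-ry -> mem | o | ry = 3 syllables

3 syllables


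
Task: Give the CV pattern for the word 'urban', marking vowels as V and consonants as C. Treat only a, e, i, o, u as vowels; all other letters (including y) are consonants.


Letter mapping: u = V, r = C, b = C, a = V, n = C.

VCCVC


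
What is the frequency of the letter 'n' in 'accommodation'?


Letter 'n' in 'accommodation': found at position(s) 13 = 1 occurrence(s).

1


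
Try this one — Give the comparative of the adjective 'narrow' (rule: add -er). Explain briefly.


Apply comparative formation (add -er): 'narrow' -> 'narrower'.

narrower


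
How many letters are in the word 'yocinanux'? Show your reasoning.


Spell out 'yocinanux' and number each letter: y(1), o(2), c(3), i(4), n(5), a(6), n(7), u(8), x(9). Total: 9 letters.

9


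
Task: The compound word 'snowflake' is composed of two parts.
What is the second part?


Split 'snowflake' into 'snow' + 'flake'. The second part is 'flake'.

flake


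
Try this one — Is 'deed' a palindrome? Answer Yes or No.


Forward: 'deed'
Reversed: 'deed'
They are identical.

Yes


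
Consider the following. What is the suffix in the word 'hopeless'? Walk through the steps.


The word 'hopeless' = 'hope' (root) + '-less' (suffix). The suffix is '-less'.

less


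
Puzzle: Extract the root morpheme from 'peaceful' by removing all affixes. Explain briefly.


Remove suffix '-ful' from 'peaceful' to get root 'peace'.

peace


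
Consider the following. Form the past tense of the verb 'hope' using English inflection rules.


Apply rule: Add -d (word ends in -e). 'hope' becomes 'hoped'.

hoped


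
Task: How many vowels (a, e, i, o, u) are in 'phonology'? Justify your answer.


Vowels in 'phonology': o, o, o = 3 vowels.

3


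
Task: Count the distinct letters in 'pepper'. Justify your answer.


Unique letters in 'pepper': {e, p, r} = 3 distinct letters.

3


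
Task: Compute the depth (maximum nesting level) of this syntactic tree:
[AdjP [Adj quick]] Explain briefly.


Count bracket nesting levels:
'[' at pos 0: depth = 1
'[' at pos 6: depth = 2
Maximum depth reached: 2

2


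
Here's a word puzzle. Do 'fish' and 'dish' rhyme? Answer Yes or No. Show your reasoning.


Rime (stressed vowel + following sounds) of 'fish': -ish = /ɪʃ/
Rime of 'dish': -ish = /ɪʃ/
/ɪʃ/ and /ɪʃ/ are the same ending sound, so the words rhyme.

Yes


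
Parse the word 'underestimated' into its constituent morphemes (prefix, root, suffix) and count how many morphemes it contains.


Step 1: Identify prefix: 'under' (meaning: beneath/insufficient)
Step 2: Identify root: 'estimate'
Step 3: Identify suffix(es): 'ed'
Decomposition: under- (prefix: beneath/insufficient) + estimate (root) + -ed (suffix: past)
Total morphemes: 3

3 morphemes (under- (prefix: beneath/insufficient) + estimate (root) + -ed (suffix: past))


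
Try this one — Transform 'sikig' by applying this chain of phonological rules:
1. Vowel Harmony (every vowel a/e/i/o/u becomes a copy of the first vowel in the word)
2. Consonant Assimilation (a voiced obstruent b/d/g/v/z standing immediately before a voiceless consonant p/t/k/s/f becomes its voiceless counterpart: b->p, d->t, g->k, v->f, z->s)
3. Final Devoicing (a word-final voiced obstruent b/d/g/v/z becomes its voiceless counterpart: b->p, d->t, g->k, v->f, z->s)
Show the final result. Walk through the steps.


Starting form: 'sikig'
Rule 1: Vowel Harmony: all vowels already match. No change.
Rule 2: Consonant Assimilation: no voiced obstruent (b/d/g/v/z) stands immediately before a voiceless consonant (p/t/k/s/f). No change.
Rule 3: Final Devoicing: word-final voiced obstruent 'g' becomes voiceless 'k'. 'sikig' -> 'sikik'
Final form: 'sikik'

sikik


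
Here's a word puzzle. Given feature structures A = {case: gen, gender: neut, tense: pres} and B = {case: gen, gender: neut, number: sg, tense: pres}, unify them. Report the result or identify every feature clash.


Compare features:
case: A=gen vs B=gen -> unified: gen
gender: A=neut vs B=neut -> unified: neut
number: A=_ vs B=sg -> unified: sg
tense: A=pres vs B=pres -> unified: pres
No clashes found.

Unified: {case: gen, gender: neut, number: sg, tense: pres}


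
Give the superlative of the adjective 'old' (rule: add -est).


Apply superlative formation (add -est): 'old' -> 'oldest'.

oldest


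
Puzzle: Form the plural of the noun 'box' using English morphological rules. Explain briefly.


Apply rule: Add -es (sibilant/fricative ending). 'box' becomes 'boxes'.

boxes


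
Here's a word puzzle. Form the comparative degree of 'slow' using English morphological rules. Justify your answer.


Apply comparative formation (add -er): 'slow' -> 'slower'.

slower


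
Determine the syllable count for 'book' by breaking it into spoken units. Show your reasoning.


Break 'book' into syllables: book -> book = 1 syllable

1 syllable


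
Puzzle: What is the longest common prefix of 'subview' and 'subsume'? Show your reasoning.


Compare from the start: 3 characters match: 'sub'. Mismatch at position 4: 'v' vs 's'.

sub


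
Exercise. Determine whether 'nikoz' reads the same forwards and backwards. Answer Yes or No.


Forward: 'nikoz'
Reversed: 'zokin'
They differ.

No


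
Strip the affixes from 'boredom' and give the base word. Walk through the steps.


Remove suffix '-dom' from 'boredom' to get root 'bore'.

bore


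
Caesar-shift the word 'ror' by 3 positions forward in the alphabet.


Shift each letter by 3: r -> u, o -> r, r -> u. Result: 'uru'.

uru


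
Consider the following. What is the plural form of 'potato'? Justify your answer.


Apply rule: Add -es (consonant + o). 'potato' becomes 'potatoes'.

potatoes


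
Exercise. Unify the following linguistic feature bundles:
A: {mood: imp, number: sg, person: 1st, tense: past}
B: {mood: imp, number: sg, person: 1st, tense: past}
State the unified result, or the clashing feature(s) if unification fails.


Compare features:
mood: A=imp vs B=imp -> unified: imp
number: A=sg vs B=sg -> unified: sg
person: A=1st vs B=1st -> unified: 1st
tense: A=past vs B=past -> unified: past
No clashes found.

Unified: {mood: imp, number: sg, person: 1st, tense: past}


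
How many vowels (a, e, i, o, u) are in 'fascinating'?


Vowels in 'fascinating': a, i, a, i = 4 vowels.

4


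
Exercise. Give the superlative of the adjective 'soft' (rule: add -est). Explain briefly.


Apply superlative formation (add -est): 'soft' -> 'softest'.

softest


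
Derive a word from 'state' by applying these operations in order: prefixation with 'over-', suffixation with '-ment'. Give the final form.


Step 1: Add prefix 'over-' to 'state' = 'overstate'
Step 2: Add suffix '-ment' to 'overstate' = 'overstatement'

overstatement


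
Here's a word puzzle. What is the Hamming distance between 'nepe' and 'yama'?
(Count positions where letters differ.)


Alignment:
Position 1: 'n' vs 'y' = DIFFER
Position 2: 'e' vs 'a' = DIFFER
Position 3: 'p' vs 'm' = DIFFER
Position 4: 'e' vs 'a' = DIFFER
Total differences: 4

4


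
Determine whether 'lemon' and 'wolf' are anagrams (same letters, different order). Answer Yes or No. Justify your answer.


Sorted letters of 'lemon': 'elmno'
Sorted letters of 'wolf': 'flow'
They do not match.

No


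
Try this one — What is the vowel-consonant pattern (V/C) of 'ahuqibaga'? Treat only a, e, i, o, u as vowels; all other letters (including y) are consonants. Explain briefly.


Letter mapping: a = V, h = C, u = V, q = C, i = V, b = C, a = V, g = C, a = V.

VCVCVCVCV


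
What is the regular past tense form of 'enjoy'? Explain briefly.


Apply rule: Add -ed. 'enjoy' becomes 'enjoyed'.

enjoyed


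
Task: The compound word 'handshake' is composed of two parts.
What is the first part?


Split 'handshake' into 'hand' + 'shake'. The first part is 'hand'.

hand


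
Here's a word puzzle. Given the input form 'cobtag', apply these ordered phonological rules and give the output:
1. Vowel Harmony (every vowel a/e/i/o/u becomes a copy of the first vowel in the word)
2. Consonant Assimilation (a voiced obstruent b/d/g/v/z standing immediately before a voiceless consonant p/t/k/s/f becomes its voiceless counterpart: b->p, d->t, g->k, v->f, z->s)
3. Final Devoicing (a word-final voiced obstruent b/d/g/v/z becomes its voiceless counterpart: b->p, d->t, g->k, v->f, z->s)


Starting form: 'cobtag'
Rule 1: Vowel Harmony: all vowels become 'o' (matching first vowel). 'cobtag' -> 'cobtog'
Rule 2: Consonant Assimilation: voiced obstruent before voiceless consonant becomes voiceless ('bt' -> 'pt'). 'cobtog' -> 'coptog'
Rule 3: Final Devoicing: word-final voiced obstruent 'g' becomes voiceless 'k'. 'coptog' -> 'coptok'
Final form: 'coptok'

coptok


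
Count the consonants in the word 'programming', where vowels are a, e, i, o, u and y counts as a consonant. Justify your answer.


Consonants in 'programming': p, r, g, r, m, m, n, g = 8 consonants.

8


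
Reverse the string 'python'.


Reverse 'python' character by character: 'nohtyp'.

nohtyp


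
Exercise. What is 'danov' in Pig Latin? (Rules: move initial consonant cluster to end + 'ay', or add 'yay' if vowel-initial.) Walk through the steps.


'danov': move consonant cluster 'd' to end and add 'ay': 'anovday'.

anovday


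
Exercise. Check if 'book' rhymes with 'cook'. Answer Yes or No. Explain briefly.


Rime (stressed vowel + following sounds) of 'book': -ook = /ʊk/
Rime of 'cook': -ook = /ʊk/
/ʊk/ and /ʊk/ are the same ending sound, so the words rhyme.

Yes


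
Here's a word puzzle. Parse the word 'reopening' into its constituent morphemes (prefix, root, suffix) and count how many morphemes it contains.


Step 1: Identify prefix: 're' (meaning: again)
Step 2: Identify root: 'open'
Step 3: Identify suffix(es): 'ing'
Decomposition: re- (prefix: again) + open (root) + -ing (suffix: ongoing action)
Total morphemes: 3

3 morphemes (re- (prefix: again) + open (root) + -ing (suffix: ongoing action))


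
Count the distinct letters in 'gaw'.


Unique letters in 'gaw': {a, g, w} = 3 distinct letters.

3


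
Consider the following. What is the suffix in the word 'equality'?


The word 'equality' = 'equal' (root) + '-ity' (suffix). The suffix is '-ity'.

ity


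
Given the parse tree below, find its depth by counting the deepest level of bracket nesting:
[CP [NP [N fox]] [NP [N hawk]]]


Count bracket nesting levels:
'[' at pos 0: depth = 1
'[' at pos 4: depth = 2
'[' at pos 8: depth = 3
'[' at pos 17: depth = 2
'[' at pos 21: depth = 3
Maximum depth reached: 3

3


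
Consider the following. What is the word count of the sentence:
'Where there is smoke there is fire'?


Split into words: Where | there | is | smoke | there | is | fire = 7 words.

7


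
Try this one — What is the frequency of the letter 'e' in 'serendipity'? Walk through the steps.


Letter 'e' in 'serendipity': found at position(s) 2, 4 = 2 occurrence(s).

2


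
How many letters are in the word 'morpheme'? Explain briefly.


Spell out 'morpheme' and number each letter: m(1), o(2), r(3), p(4), h(5), e(6), m(7), e(8). Total: 8 letters.

8


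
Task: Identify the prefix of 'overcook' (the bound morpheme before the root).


The word 'overcook' = 'over' (prefix) + 'cook' (root). The prefix is 'over'.

over


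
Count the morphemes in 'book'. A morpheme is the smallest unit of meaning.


Decomposition: book (free morpheme) = 1 morpheme(s)

1 morphemes


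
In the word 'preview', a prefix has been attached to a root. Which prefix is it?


The word 'preview' = 'pre' (prefix) + 'view' (root). The prefix is 'pre'.

pre


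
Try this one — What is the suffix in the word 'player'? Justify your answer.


The word 'player' = 'play' (root) + '-er' (suffix). The suffix is '-er'.

er


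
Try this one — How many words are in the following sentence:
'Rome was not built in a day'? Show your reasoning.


Split into words: Rome | was | not | built | in | a | day = 7 words.

7


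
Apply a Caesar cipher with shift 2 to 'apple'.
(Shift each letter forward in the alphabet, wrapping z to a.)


Shift each letter by 2: a -> c, p -> r, p -> r, l -> n, e -> g. Result: 'crrng'.

crrng


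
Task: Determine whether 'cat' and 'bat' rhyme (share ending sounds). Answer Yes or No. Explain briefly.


Rime (stressed vowel + following sounds) of 'cat': -at = /æt/
Rime of 'bat': -at = /æt/
/æt/ and /æt/ are the same ending sound, so the words rhyme.

Yes


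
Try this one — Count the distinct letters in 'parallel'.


Unique letters in 'parallel': {a, e, l, p, r} = 5 distinct letters.

5


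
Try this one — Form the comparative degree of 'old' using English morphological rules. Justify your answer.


Apply comparative formation (add -er): 'old' -> 'older'.

older


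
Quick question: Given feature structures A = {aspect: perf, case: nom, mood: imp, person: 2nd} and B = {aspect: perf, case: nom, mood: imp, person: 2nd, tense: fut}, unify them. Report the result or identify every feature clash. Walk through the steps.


Compare features:
aspect: A=perf vs B=perf -> unified: perf
case: A=nom vs B=nom -> unified: nom
mood: A=imp vs B=imp -> unified: imp
person: A=2nd vs B=2nd -> unified: 2nd
tense: A=_ vs B=fut -> unified: fut
No clashes found.

Unified: {aspect: perf, case: nom, mood: imp, person: 2nd, tense: fut}


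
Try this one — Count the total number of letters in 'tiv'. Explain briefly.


Spell out 'tiv' and number each letter: t(1), i(2), v(3). Total: 3 letters.

3


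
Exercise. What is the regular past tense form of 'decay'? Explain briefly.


Apply rule: Add -ed. 'decay' becomes 'decayed'.

decayed


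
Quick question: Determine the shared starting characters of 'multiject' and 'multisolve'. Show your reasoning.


Compare from the start: 5 characters match: 'multi'. Mismatch at position 6: 'j' vs 's'.

multi


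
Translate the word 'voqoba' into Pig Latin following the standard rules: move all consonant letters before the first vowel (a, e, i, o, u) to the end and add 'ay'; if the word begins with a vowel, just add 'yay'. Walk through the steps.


'voqoba': move consonant cluster 'v' to end and add 'ay': 'oqobavay'.

oqobavay


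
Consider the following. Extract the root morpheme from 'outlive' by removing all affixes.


Remove prefix 'out' from 'outlive' to get root 'live'.

live


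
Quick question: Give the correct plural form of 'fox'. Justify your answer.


Apply rule: Add -es (sibilant/fricative ending). 'fox' becomes 'foxes'.

foxes


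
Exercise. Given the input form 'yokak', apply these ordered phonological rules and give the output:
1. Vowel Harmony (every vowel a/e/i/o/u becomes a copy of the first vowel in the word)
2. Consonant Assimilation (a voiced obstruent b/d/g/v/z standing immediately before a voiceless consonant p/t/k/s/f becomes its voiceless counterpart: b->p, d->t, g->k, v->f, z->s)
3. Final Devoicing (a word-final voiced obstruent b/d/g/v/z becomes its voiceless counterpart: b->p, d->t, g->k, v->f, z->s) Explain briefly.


Starting form: 'yokak'
Rule 1: Vowel Harmony: all vowels become 'o' (matching first vowel). 'yokak' -> 'yokok'
Rule 2: Consonant Assimilation: no voiced obstruent (b/d/g/v/z) stands immediately before a voiceless consonant (p/t/k/s/f). No change.
Rule 3: Final Devoicing: final consonant 'k' is not one of the voiced obstruents b/d/g/v/z. No change.
Final form: 'yokok'

yokok


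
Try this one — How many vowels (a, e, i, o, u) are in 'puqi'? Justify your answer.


Vowels in 'puqi': u, i = 2 vowels.

2


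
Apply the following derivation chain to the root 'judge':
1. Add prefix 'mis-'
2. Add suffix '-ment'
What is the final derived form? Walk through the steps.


Step 1: Add prefix 'mis-' to 'judge' = 'misjudge'
Step 2: Add suffix '-ment' to 'misjudge' = 'misjudgment'

misjudgment


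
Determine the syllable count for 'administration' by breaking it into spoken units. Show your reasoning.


Break 'administration' into syllables: ad-min-is-tra-tion -> ad | min | is | tra | tion = 5 syllables

5 syllables


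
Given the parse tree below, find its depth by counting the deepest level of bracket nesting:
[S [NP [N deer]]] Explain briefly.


Count bracket nesting levels:
'[' at pos 0: depth = 1
'[' at pos 3: depth = 2
'[' at pos 7: depth = 3
Maximum depth reached: 3

3


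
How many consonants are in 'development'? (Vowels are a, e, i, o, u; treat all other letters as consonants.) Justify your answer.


Consonants in 'development': d, v, l, p, m, n, t = 7 consonants.

7


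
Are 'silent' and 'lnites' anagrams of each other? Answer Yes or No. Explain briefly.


Sorted letters of 'silent': 'eilnst'
Sorted letters of 'lnites': 'eilnst'
They match.

Yes


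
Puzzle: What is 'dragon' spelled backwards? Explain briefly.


Reverse 'dragon' character by character: 'nogard'.

nogard


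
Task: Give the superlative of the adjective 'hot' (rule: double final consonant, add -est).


Apply superlative formation (double final consonant, add -est): 'hot' -> 'hottest'.

hottest


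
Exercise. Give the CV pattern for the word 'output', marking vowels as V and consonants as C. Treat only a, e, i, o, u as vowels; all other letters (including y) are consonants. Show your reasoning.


Letter mapping: o = V, u = V, t = C, p = C, u = V, t = C.

VVCCVC


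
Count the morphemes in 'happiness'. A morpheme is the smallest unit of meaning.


Decomposition: happy (root) + -ness (suffix) = 2 morpheme(s)

2 morphemes


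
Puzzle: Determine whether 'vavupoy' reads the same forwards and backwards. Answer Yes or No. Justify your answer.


Forward: 'vavupoy'
Reversed: 'yopuvav'
They differ.

No


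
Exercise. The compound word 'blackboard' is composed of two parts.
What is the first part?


Split 'blackboard' into 'black' + 'board'. The first part is 'black'.

black


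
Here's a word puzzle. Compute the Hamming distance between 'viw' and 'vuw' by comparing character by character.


Alignment:
Position 1: 'v' vs 'v' = match
Position 2: 'i' vs 'u' = DIFFER
Position 3: 'w' vs 'w' = match
Total differences: 1

1


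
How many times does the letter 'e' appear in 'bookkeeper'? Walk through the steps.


Letter 'e' in 'bookkeeper': found at position(s) 6, 7, 9 = 3 occurrence(s).

3


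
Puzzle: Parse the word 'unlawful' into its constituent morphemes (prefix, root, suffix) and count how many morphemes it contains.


Step 1: Identify prefix: 'un' (meaning: not/reverse)
Step 2: Identify root: 'law'
Step 3: Identify suffix(es): 'ful'
Decomposition: un- (prefix: not/reverse) + law (root) + -ful (suffix: full of)
Total morphemes: 3

3 morphemes (un- (prefix: not/reverse) + law (root) + -ful (suffix: full of))


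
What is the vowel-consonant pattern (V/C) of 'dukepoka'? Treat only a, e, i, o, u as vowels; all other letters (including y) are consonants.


Letter mapping: d = C, u = V, k = C, e = V, p = C, o = V, k = C, a = V.

CVCVCVCV


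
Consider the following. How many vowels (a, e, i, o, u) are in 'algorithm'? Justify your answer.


Vowels in 'algorithm': a, o, i = 3 vowels.

3


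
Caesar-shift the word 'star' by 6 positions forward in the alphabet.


Shift each letter by 6: s -> y, t -> z, a -> g, r -> x. Result: 'yzgx'.

yzgx


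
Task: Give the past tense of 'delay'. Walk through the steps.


Apply rule: Add -ed. 'delay' becomes 'delayed'.

delayed


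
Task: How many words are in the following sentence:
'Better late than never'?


Split into words: Better | late | than | never = 4 words.

4


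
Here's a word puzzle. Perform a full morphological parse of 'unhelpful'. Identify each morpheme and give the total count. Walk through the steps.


Step 1: Identify prefix: 'un' (meaning: not/reverse)
Step 2: Identify root: 'help'
Step 3: Identify suffix(es): 'ful'
Decomposition: un- (prefix: not/reverse) + help (root) + -ful (suffix: full of)
Total morphemes: 3

3 morphemes (un- (prefix: not/reverse) + help (root) + -ful (suffix: full of))


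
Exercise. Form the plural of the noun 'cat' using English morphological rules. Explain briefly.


Apply rule: Add -s. 'cat' becomes 'cats'.

cats


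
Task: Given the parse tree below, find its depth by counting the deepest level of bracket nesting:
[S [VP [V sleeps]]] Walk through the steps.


Count bracket nesting levels:
'[' at pos 0: depth = 1
'[' at pos 3: depth = 2
'[' at pos 7: depth = 3
Maximum depth reached: 3

3


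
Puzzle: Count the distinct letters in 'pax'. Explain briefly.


Unique letters in 'pax': {a, p, x} = 3 distinct letters.

3


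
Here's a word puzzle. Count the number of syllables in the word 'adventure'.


Break 'adventure' into syllables: ad-ven-ture -> ad | ven | ture = 3 syllables

3 syllables


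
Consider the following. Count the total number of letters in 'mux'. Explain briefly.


Spell out 'mux' and number each letter: m(1), u(2), x(3). Total: 3 letters.

3


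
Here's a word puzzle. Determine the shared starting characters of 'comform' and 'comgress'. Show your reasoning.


Compare from the start: 3 characters match: 'com'. Mismatch at position 4: 'f' vs 'g'.

com


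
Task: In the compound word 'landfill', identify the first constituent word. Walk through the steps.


Split 'landfill' into 'land' + 'fill'. The first part is 'land'.

land


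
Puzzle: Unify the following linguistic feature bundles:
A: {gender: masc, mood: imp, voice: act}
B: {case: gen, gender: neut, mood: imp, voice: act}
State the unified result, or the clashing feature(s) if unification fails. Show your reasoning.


Compare features:
case: A=_ vs B=gen -> unified: gen
gender: A=masc vs B=neut -> CLASH
mood: A=imp vs B=imp -> unified: imp
voice: A=act vs B=act -> unified: act
Clash detected on feature 'gender' (masc vs neut); unification fails.

CLASH on 'gender' (masc vs neut)


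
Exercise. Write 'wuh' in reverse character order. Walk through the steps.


Reverse 'wuh' character by character: 'huw'.

huw


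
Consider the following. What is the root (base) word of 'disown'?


Remove prefix 'dis' from 'disown' to get root 'own'.

own


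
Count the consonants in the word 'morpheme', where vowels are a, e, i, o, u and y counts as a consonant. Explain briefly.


Consonants in 'morpheme': m, r, p, h, m = 5 consonants.

5


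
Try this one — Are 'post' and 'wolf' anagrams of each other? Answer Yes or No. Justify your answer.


Sorted letters of 'post': 'opst'
Sorted letters of 'wolf': 'flow'
They do not match.

No


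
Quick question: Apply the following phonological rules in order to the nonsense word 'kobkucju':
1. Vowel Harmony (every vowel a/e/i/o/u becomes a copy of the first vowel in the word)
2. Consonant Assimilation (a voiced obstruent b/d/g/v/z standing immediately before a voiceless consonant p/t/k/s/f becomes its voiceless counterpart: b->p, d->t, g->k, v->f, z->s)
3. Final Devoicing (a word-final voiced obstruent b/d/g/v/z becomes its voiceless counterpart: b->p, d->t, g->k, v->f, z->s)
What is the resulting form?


Starting form: 'kobkucju'
Rule 1: Vowel Harmony: all vowels become 'o' (matching first vowel). 'kobkucju' -> 'kobkocjo'
Rule 2: Consonant Assimilation: voiced obstruent before voiceless consonant becomes voiceless ('bk' -> 'pk'). 'kobkocjo' -> 'kopkocjo'
Rule 3: Final Devoicing: the word ends in the vowel 'o', not a consonant. No change.
Final form: 'kopkocjo'

kopkocjo
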